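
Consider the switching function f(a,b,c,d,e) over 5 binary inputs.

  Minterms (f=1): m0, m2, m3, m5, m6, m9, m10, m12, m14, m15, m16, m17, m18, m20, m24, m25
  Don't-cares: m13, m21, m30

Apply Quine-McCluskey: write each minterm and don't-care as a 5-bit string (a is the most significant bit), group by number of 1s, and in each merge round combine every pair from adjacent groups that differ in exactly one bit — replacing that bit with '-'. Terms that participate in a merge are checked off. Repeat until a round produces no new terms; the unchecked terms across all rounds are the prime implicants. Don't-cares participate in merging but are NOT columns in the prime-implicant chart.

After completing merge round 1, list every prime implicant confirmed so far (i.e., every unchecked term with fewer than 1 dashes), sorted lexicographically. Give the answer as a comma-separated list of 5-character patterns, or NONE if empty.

Round 0: 00000✓ 00010✓ 00011✓ 00101✓ 00110✓ 01001✓ 01010✓ 01100✓ 01101✓ 01110✓ 01111✓ 10000✓ 10001✓ 10010✓ 10100✓ 10101✓ 11000✓ 11001✓ 11110✓
Round 1: -0000✓ -0010✓ -0101 -1001 -1110 0-010✓ 0-101 0-110✓ 00-10✓ 000-0✓ 0001- 01-01 01-10✓ 011-0✓ 011-1✓ 0110-✓ 0111-✓ 1-000✓ 1-001✓ 10-00✓ 10-01✓ 100-0✓ 1000-✓ 1010-✓ 1100-✓
Round 2: -00-0 0--10 011-- 1-00- 10-0-
PIs = {-00-0, -0101, -1001, -1110, 0--10, 0-101, 0001-, 01-01, 011--, 1-00-, 10-0-}

NONE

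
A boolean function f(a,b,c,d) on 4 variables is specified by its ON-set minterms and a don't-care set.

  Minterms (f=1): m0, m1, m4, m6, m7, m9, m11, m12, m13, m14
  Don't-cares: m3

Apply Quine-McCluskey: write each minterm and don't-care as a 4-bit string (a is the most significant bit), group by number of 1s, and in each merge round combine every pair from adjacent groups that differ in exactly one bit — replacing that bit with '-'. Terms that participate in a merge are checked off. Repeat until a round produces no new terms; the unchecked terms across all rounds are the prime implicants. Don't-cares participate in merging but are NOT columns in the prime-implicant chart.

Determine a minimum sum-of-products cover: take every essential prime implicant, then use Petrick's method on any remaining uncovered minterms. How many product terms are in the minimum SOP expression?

size-2^0 implicants → 0000(✓)  0001(✓)  0011(✓)  0100(✓)  0110(✓)  0111(✓)  1001(✓)  1011(✓)  1100(✓)  1101(✓)  1110(✓)
size-2^1 implicants → -001(✓)  -011(✓)  -100(✓)  -110(✓)  0-00  0-11  00-1(✓)  000-  01-0(✓)  011-  1-01  10-1(✓)  11-0(✓)  110-
size-2^2 implicants → -0-1  -1-0
Unchecked terms (primes): -0-1, -1-0, 0-00, 0-11, 000-, 011-, 1-01, 110-
Minterm coverage:
  m0 ⊆ 0-00,000-
  m1 ⊆ -0-1,000-
  m4 ⊆ -1-0,0-00
  m6 ⊆ -1-0,011-
  m7 ⊆ 0-11,011-
  m9 ⊆ -0-1,1-01
  m11 ⊆ -0-1 [E]
  m12 ⊆ -1-0,110-
  m13 ⊆ 1-01,110-
  m14 ⊆ -1-0 [E]
E = {-0-1, -1-0}
Petrick residual → 0-00, 0-11, 1-01
Cover = b'd + bd' + a'c'd' + a'cd + ac'd  |cover|=5

5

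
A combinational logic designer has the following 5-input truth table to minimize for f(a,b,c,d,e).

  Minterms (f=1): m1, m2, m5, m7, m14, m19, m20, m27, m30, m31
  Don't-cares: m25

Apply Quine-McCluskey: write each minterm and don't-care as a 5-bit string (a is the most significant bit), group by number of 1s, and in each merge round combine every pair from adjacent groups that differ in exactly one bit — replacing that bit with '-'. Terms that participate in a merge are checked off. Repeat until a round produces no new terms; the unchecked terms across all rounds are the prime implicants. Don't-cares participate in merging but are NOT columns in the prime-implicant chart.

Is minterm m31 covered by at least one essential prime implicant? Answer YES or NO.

NO

[col 0] 00001*, 00010, 00101*, 00111*, 01110*, 10011*, 10100, 11001*, 11011*, 11110*, 11111*
[col 1] -1110, 00-01, 001-1, 1-011, 11-11, 110-1, 1111-
Prime implicants: -1110, 00-01, 00010, 001-1, 1-011, 10100, 11-11, 110-1, 1111-
PI chart (minterm → PIs covering it):
  1 | 00-01  (sole → essential)
  2 | 00010  (sole → essential)
  5 | 00-01,001-1
  7 | 001-1  (sole → essential)
  14 | -1110  (sole → essential)
  19 | 1-011  (sole → essential)
  20 | 10100  (sole → essential)
  27 | 1-011,11-11,110-1
  30 | -1110,1111-
  31 | 11-11,1111-
Essential prime implicants: -1110, 00-01, 00010, 001-1, 1-011, 10100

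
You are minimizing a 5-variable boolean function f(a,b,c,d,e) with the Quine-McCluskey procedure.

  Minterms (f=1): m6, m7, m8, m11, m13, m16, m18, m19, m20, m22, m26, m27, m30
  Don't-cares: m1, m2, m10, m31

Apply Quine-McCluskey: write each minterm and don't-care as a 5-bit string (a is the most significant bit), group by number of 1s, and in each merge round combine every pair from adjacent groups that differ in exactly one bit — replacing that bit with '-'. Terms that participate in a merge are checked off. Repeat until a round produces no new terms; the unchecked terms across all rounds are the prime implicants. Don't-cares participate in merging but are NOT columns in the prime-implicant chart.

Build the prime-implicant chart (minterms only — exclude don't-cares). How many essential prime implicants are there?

[col 0] 00001, 00010*, 00110*, 00111*, 01000*, 01010*, 01011*, 01101, 10000*, 10010*, 10011*, 10100*, 10110*, 11010*, 11011*, 11110*, 11111*
[col 1] -0010*, -0110*, -1010*, -1011*, 0-010*, 00-10*, 0011-, 010-0, 0101-*, 1-010*, 1-011*, 1-110*, 10-00*, 10-10*, 100-0*, 1001-*, 101-0*, 11-10*, 11-11*, 1101-*, 1111-*
[col 2] --010, -0-10, -101-, 1--10, 1-01-, 10--0, 11-1-
Prime implicants: --010, -0-10, -101-, 00001, 0011-, 010-0, 01101, 1--10, 1-01-, 10--0, 11-1-
PI chart (minterm → PIs covering it):
  6 | -0-10,0011-
  7 | 0011-  (sole → essential)
  8 | 010-0  (sole → essential)
  11 | -101-  (sole → essential)
  13 | 01101  (sole → essential)
  16 | 10--0  (sole → essential)
  18 | --010,-0-10,1--10,1-01-,10--0
  19 | 1-01-  (sole → essential)
  20 | 10--0  (sole → essential)
  22 | -0-10,1--10,10--0
  26 | --010,-101-,1--10,1-01-,11-1-
  27 | -101-,1-01-,11-1-
  30 | 1--10,11-1-
Essential prime implicants: -101-, 0011-, 010-0, 01101, 1-01-, 10--0

6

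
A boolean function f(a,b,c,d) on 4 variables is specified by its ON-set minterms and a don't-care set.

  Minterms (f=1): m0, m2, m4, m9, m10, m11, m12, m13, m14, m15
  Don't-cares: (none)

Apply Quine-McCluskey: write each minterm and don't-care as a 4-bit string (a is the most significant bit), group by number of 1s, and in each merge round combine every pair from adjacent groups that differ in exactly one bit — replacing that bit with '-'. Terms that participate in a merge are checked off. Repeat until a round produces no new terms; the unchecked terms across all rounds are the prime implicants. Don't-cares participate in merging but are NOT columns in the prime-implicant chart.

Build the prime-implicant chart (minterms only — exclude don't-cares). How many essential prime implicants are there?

1

[col 0] 0000*, 0010*, 0100*, 1001*, 1010*, 1011*, 1100*, 1101*, 1110*, 1111*
[col 1] -010, -100, 0-00, 00-0, 1-01*, 1-10*, 1-11*, 10-1*, 101-*, 11-0*, 11-1*, 110-*, 111-*
[col 2] 1--1, 1-1-, 11--
Prime implicants: -010, -100, 0-00, 00-0, 1--1, 1-1-, 11--
PI chart (minterm → PIs covering it):
  0 | 0-00,00-0
  2 | -010,00-0
  4 | -100,0-00
  9 | 1--1  (sole → essential)
  10 | -010,1-1-
  11 | 1--1,1-1-
  12 | -100,11--
  13 | 1--1,11--
  14 | 1-1-,11--
  15 | 1--1,1-1-,11--
Essential prime implicants: 1--1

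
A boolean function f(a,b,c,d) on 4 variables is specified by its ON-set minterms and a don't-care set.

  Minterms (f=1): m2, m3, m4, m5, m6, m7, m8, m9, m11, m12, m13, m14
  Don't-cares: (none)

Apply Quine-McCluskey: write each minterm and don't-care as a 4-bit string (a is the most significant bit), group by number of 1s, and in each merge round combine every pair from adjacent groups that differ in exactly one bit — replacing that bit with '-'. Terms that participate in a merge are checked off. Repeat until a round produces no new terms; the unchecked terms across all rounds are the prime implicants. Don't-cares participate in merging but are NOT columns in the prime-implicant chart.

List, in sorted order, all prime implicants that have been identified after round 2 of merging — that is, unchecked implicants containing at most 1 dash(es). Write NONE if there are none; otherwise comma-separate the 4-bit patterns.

[col 0] 0010*, 0011*, 0100*, 0101*, 0110*, 0111*, 1000*, 1001*, 1011*, 1100*, 1101*, 1110*
[col 1] -011, -100*, -101*, -110*, 0-10*, 0-11*, 001-*, 01-0*, 01-1*, 010-*, 011-*, 1-00*, 1-01*, 10-1, 100-*, 11-0*, 110-*
[col 2] -1-0, -10-, 0-1-, 01--, 1-0-
Prime implicants: -011, -1-0, -10-, 0-1-, 01--, 1-0-, 10-1

-011, 10-1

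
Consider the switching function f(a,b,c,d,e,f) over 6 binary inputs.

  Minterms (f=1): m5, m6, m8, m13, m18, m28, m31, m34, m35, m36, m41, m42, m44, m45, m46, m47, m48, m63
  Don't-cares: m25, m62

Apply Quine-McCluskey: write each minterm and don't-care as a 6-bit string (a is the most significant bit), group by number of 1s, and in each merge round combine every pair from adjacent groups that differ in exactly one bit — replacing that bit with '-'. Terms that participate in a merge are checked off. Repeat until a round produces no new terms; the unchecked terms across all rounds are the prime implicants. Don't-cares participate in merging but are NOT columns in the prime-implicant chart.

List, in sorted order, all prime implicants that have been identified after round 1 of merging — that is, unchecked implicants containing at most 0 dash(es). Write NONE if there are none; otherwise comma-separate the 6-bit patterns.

size-2^0 implicants → 000101(✓)  000110  001000  001101(✓)  010010  011001  011100  011111(✓)  100010(✓)  100011(✓)  100100(✓)  101001(✓)  101010(✓)  101100(✓)  101101(✓)  101110(✓)  101111(✓)  110000  111110(✓)  111111(✓)
size-2^1 implicants → -01101  -11111  00-101  1-1110(✓)  1-1111(✓)  10-010  10-100  10001-  101-01  101-10  1011-0(✓)  1011-1(✓)  10110-(✓)  10111-(✓)  11111-(✓)
size-2^2 implicants → 1-111-  1011--
Unchecked terms (primes): -01101, -11111, 00-101, 000110, 001000, 010010, 011001, 011100, 1-111-, 10-010, 10-100, 10001-, 101-01, 101-10, 1011--, 110000

000110, 001000, 010010, 011001, 011100, 110000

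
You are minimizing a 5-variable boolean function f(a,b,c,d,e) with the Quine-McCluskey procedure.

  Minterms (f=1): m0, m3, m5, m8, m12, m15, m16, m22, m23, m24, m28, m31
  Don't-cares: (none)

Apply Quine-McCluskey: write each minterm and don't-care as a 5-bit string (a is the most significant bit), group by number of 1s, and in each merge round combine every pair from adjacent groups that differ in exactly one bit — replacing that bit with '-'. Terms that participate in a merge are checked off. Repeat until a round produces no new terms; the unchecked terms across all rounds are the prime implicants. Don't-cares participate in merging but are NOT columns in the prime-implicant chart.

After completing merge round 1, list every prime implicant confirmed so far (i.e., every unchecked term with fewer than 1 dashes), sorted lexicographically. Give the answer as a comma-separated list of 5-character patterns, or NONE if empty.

00011, 00101

size-2^0 implicants → 00000(✓)  00011  00101  01000(✓)  01100(✓)  01111(✓)  10000(✓)  10110(✓)  10111(✓)  11000(✓)  11100(✓)  11111(✓)
size-2^1 implicants → -0000(✓)  -1000(✓)  -1100(✓)  -1111  0-000(✓)  01-00(✓)  1-000(✓)  1-111  1011-  11-00(✓)
size-2^2 implicants → --000  -1-00
Unchecked terms (primes): --000, -1-00, -1111, 00011, 00101, 1-111, 1011-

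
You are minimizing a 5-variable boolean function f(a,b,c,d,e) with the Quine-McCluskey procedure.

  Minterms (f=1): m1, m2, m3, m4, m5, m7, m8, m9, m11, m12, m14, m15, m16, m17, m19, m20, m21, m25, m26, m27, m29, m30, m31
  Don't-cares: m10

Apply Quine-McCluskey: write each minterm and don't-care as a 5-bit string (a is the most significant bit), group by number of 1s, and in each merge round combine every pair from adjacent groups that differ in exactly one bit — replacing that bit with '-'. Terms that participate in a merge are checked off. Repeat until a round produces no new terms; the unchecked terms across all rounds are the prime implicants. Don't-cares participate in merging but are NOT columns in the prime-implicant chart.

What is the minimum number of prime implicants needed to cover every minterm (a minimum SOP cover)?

Round 0: 00001✓ 00010✓ 00011✓ 00100✓ 00101✓ 00111✓ 01000✓ 01001✓ 01010✓ 01011✓ 01100✓ 01110✓ 01111✓ 10000✓ 10001✓ 10011✓ 10100✓ 10101✓ 11001✓ 11010✓ 11011✓ 11101✓ 11110✓ 11111✓
Round 1: -0001✓ -0011✓ -0100✓ -0101✓ -1001✓ -1010✓ -1011✓ -1110✓ -1111✓ 0-001✓ 0-010✓ 0-011✓ 0-100 0-111✓ 00-01✓ 00-11✓ 000-1✓ 0001-✓ 001-1✓ 0010-✓ 01-00✓ 01-10✓ 01-11✓ 010-0✓ 010-1✓ 0100-✓ 0101-✓ 011-0✓ 0111-✓ 1-001✓ 1-011✓ 1-101✓ 10-00✓ 10-01✓ 100-1✓ 1000-✓ 1010-✓ 11-01✓ 11-10✓ 11-11✓ 110-1✓ 1101-✓ 111-1✓ 1111-✓
Round 2: --001✓ --011✓ -0-01 -00-1✓ -010- -1-10✓ -1-11✓ -10-1✓ -101-✓ -111-✓ 0--11 0-0-1✓ 0-01- 00--1 01--0 01-1-✓ 010-- 1--01 1-0-1✓ 10-0- 11--1 11-1-✓
Round 3: --0-1 -1-1-
PIs = {--0-1, -0-01, -010-, -1-1-, 0--11, 0-01-, 0-100, 00--1, 01--0, 010--, 1--01, 10-0-, 11--1}
Coverage chart:
  m1: --0-1,-0-01,00--1
  m2: 0-01- ←essential
  m3: --0-1,0--11,0-01-,00--1
  m4: -010-,0-100
  m5: -0-01,-010-,00--1
  m7: 0--11,00--1
  m8: 01--0,010--
  m9: --0-1,010--
  m11: --0-1,-1-1-,0--11,0-01-,010--
  m12: 0-100,01--0
  m14: -1-1-,01--0
  m15: -1-1-,0--11
  m16: 10-0- ←essential
  m17: --0-1,-0-01,1--01,10-0-
  m19: --0-1 ←essential
  m20: -010-,10-0-
  m21: -0-01,-010-,1--01,10-0-
  m25: --0-1,1--01,11--1
  m26: -1-1- ←essential
  m27: --0-1,-1-1-,11--1
  m29: 1--01,11--1
  m30: -1-1- ←essential
  m31: -1-1-,11--1
Essential: --0-1, -1-1-, 0-01-, 10-0-
Petrick residual → -010-, 0--11, 01--0, 1--01
Min cover (8 terms): c'e + b'cd' + bd + a'de + a'c'd + a'be' + ad'e + ab'd'

8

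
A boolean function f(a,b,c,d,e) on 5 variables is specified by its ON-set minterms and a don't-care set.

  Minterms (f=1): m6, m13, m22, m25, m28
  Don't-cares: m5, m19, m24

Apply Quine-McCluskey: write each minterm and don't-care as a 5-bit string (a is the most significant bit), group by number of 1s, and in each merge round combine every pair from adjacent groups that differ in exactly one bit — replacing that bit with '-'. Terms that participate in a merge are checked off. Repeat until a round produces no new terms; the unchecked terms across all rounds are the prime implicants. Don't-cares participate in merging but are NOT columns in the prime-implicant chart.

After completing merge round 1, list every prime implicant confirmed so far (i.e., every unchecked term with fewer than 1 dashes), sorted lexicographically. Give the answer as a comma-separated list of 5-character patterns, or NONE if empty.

10011

[col 0] 00101*, 00110*, 01101*, 10011, 10110*, 11000*, 11001*, 11100*
[col 1] -0110, 0-101, 11-00, 1100-
Prime implicants: -0110, 0-101, 10011, 11-00, 1100-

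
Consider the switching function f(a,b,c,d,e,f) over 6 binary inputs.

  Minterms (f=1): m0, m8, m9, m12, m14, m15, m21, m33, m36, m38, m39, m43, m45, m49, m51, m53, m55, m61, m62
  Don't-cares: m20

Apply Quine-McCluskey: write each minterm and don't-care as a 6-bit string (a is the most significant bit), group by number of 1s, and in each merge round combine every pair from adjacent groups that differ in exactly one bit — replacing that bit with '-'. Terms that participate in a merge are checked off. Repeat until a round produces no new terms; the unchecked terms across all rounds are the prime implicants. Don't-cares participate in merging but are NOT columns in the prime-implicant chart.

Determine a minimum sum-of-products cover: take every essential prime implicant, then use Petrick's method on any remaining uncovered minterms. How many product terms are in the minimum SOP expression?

size-2^0 implicants → 000000(✓)  001000(✓)  001001(✓)  001100(✓)  001110(✓)  001111(✓)  010100(✓)  010101(✓)  100001(✓)  100100(✓)  100110(✓)  100111(✓)  101011  101101(✓)  110001(✓)  110011(✓)  110101(✓)  110111(✓)  111101(✓)  111110
size-2^1 implicants → -10101  00-000  001-00  00100-  0011-0  00111-  01010-  1-0001  1-0111  1-1101  1001-0  10011-  11-101  110-01(✓)  110-11(✓)  1100-1(✓)  1101-1(✓)
size-2^2 implicants → 110--1
Unchecked terms (primes): -10101, 00-000, 001-00, 00100-, 0011-0, 00111-, 01010-, 1-0001, 1-0111, 1-1101, 1001-0, 10011-, 101011, 11-101, 110--1, 111110
Minterm coverage:
  m0 ⊆ 00-000 [E]
  m8 ⊆ 00-000,001-00,00100-
  m9 ⊆ 00100- [E]
  m12 ⊆ 001-00,0011-0
  m14 ⊆ 0011-0,00111-
  m15 ⊆ 00111- [E]
  m21 ⊆ -10101,01010-
  m33 ⊆ 1-0001 [E]
  m36 ⊆ 1001-0 [E]
  m38 ⊆ 1001-0,10011-
  m39 ⊆ 1-0111,10011-
  m43 ⊆ 101011 [E]
  m45 ⊆ 1-1101 [E]
  m49 ⊆ 1-0001,110--1
  m51 ⊆ 110--1 [E]
  m53 ⊆ -10101,11-101,110--1
  m55 ⊆ 1-0111,110--1
  m61 ⊆ 1-1101,11-101
  m62 ⊆ 111110 [E]
E = {00-000, 00100-, 00111-, 1-0001, 1-1101, 1001-0, 101011, 110--1, 111110}
Petrick residual → -10101, 001-00, 1-0111
Cover = bc'de'f + a'b'd'e'f' + a'b'ce'f' + a'b'cd'e' + a'b'cde + ac'd'e'f + ac'def + acde'f + ab'c'df' + ab'cd'ef + abc'f + abcdef'  |cover|=12

12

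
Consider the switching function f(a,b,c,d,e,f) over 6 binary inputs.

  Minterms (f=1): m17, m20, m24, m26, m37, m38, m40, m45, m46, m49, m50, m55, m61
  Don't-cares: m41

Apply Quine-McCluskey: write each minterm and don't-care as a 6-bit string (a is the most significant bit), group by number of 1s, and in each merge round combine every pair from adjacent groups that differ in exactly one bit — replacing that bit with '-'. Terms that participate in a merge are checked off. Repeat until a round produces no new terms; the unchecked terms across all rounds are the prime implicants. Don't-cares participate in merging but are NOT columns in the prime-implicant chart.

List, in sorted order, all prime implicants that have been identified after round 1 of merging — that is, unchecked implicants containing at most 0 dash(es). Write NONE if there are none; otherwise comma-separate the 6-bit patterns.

size-2^0 implicants → 010001(✓)  010100  011000(✓)  011010(✓)  100101(✓)  100110(✓)  101000(✓)  101001(✓)  101101(✓)  101110(✓)  110001(✓)  110010  110111  111101(✓)
size-2^1 implicants → -10001  0110-0  1-1101  10-101  10-110  101-01  10100-
Unchecked terms (primes): -10001, 010100, 0110-0, 1-1101, 10-101, 10-110, 101-01, 10100-, 110010, 110111

010100, 110010, 110111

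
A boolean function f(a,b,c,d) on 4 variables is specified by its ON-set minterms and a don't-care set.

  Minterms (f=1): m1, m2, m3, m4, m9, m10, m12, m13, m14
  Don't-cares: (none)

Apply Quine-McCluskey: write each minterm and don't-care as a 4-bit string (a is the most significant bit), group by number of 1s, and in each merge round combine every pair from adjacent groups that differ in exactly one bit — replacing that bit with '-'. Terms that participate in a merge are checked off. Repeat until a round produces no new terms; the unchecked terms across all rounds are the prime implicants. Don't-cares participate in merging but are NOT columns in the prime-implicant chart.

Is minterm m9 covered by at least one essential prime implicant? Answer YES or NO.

Round 0: 0001✓ 0010✓ 0011✓ 0100✓ 1001✓ 1010✓ 1100✓ 1101✓ 1110✓
Round 1: -001 -010 -100 00-1 001- 1-01 1-10 11-0 110-
PIs = {-001, -010, -100, 00-1, 001-, 1-01, 1-10, 11-0, 110-}
Coverage chart:
  m1: -001,00-1
  m2: -010,001-
  m3: 00-1,001-
  m4: -100 ←essential
  m9: -001,1-01
  m10: -010,1-10
  m12: -100,11-0,110-
  m13: 1-01,110-
  m14: 1-10,11-0
Essential: -100

NO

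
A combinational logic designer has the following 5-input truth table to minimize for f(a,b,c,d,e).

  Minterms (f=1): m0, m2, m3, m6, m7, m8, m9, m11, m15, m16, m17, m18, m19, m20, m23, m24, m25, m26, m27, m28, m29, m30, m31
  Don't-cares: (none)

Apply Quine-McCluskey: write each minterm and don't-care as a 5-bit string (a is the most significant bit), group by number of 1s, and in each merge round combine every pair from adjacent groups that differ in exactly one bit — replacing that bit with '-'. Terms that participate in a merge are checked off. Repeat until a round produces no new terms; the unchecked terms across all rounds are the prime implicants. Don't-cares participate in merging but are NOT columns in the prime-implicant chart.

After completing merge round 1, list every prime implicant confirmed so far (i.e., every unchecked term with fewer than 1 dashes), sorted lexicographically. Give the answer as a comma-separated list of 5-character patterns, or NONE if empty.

Round 0: 00000✓ 00010✓ 00011✓ 00110✓ 00111✓ 01000✓ 01001✓ 01011✓ 01111✓ 10000✓ 10001✓ 10010✓ 10011✓ 10100✓ 10111✓ 11000✓ 11001✓ 11010✓ 11011✓ 11100✓ 11101✓ 11110✓ 11111✓
Round 1: -0000✓ -0010✓ -0011✓ -0111✓ -1000✓ -1001✓ -1011✓ -1111✓ 0-000✓ 0-011✓ 0-111✓ 00-10✓ 00-11✓ 000-0✓ 0001-✓ 0011-✓ 01-11✓ 010-1✓ 0100-✓ 1-000✓ 1-001✓ 1-010✓ 1-011✓ 1-100✓ 1-111✓ 10-00✓ 10-11✓ 100-0✓ 100-1✓ 1000-✓ 1001-✓ 11-00✓ 11-01✓ 11-10✓ 11-11✓ 110-0✓ 110-1✓ 1100-✓ 1101-✓ 111-0✓ 111-1✓ 1110-✓ 1111-✓
Round 2: --000 --011✓ --111✓ -0-11✓ -00-0 -001- -1-11✓ -10-1 -100- 0--11✓ 00-1- 1--00 1--11✓ 1-0-0✓ 1-0-1✓ 1-00-✓ 1-01-✓ 100--✓ 11--0✓ 11--1✓ 11-0-✓ 11-1-✓ 110--✓ 111--✓
Round 3: ---11 1-0-- 11---
PIs = {---11, --000, -00-0, -001-, -10-1, -100-, 00-1-, 1--00, 1-0--, 11---}

NONE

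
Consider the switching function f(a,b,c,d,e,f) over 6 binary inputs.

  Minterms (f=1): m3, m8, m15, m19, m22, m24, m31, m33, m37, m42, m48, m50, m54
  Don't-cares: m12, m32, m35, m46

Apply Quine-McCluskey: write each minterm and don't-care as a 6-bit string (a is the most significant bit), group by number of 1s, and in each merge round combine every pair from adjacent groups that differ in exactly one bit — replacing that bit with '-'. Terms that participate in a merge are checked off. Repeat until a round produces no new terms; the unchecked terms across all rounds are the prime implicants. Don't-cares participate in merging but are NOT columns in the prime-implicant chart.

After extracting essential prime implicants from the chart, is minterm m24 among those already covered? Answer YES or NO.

YES

Round 0: 000011✓ 001000✓ 001100✓ 001111✓ 010011✓ 010110✓ 011000✓ 011111✓ 100000✓ 100001✓ 100011✓ 100101✓ 101010✓ 101110✓ 110000✓ 110010✓ 110110✓
Round 1: -00011 -10110 0-0011 0-1000 0-1111 001-00 1-0000 100-01 1000-1 10000- 101-10 110-10 1100-0
PIs = {-00011, -10110, 0-0011, 0-1000, 0-1111, 001-00, 1-0000, 100-01, 1000-1, 10000-, 101-10, 110-10, 1100-0}
Coverage chart:
  m3: -00011,0-0011
  m8: 0-1000,001-00
  m15: 0-1111 ←essential
  m19: 0-0011 ←essential
  m22: -10110 ←essential
  m24: 0-1000 ←essential
  m31: 0-1111 ←essential
  m33: 100-01,1000-1,10000-
  m37: 100-01 ←essential
  m42: 101-10 ←essential
  m48: 1-0000,1100-0
  m50: 110-10,1100-0
  m54: -10110,110-10
Essential: -10110, 0-0011, 0-1000, 0-1111, 100-01, 101-10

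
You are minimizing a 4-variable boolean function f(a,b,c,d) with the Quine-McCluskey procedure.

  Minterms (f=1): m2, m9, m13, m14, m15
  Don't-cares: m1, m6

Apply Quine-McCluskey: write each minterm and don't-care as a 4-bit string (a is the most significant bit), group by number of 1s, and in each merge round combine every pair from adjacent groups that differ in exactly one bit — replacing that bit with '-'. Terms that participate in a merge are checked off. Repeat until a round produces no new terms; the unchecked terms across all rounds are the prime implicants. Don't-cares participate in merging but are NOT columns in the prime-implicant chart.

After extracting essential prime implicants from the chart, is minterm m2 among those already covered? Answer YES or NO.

size-2^0 implicants → 0001(✓)  0010(✓)  0110(✓)  1001(✓)  1101(✓)  1110(✓)  1111(✓)
size-2^1 implicants → -001  -110  0-10  1-01  11-1  111-
Unchecked terms (primes): -001, -110, 0-10, 1-01, 11-1, 111-
Minterm coverage:
  m2 ⊆ 0-10 [E]
  m9 ⊆ -001,1-01
  m13 ⊆ 1-01,11-1
  m14 ⊆ -110,111-
  m15 ⊆ 11-1,111-
E = {0-10}

YES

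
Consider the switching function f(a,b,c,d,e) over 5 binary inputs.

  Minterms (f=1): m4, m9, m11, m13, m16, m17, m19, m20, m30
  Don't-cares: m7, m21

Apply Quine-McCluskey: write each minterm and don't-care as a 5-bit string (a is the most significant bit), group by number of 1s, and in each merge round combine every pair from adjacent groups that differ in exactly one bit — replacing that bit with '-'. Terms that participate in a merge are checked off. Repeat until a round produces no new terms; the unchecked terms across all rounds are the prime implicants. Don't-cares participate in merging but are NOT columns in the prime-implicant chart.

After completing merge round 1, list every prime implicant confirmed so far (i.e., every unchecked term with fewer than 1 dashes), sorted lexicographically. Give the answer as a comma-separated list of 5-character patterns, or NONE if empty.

00111, 11110

size-2^0 implicants → 00100(✓)  00111  01001(✓)  01011(✓)  01101(✓)  10000(✓)  10001(✓)  10011(✓)  10100(✓)  10101(✓)  11110
size-2^1 implicants → -0100  01-01  010-1  10-00(✓)  10-01(✓)  100-1  1000-(✓)  1010-(✓)
size-2^2 implicants → 10-0-
Unchecked terms (primes): -0100, 00111, 01-01, 010-1, 10-0-, 100-1, 11110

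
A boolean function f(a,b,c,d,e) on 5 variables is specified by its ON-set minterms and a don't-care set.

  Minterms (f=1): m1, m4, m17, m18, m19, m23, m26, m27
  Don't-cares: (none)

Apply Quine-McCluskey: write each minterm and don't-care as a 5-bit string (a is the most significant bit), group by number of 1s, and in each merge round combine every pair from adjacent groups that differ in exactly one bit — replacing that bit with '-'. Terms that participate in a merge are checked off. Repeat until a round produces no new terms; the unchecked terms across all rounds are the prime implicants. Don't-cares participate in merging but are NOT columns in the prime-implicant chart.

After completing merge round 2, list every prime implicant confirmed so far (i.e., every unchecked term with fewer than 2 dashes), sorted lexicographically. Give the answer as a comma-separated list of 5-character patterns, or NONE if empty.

Round 0: 00001✓ 00100 10001✓ 10010✓ 10011✓ 10111✓ 11010✓ 11011✓
Round 1: -0001 1-010✓ 1-011✓ 10-11 100-1 1001-✓ 1101-✓
Round 2: 1-01-
PIs = {-0001, 00100, 1-01-, 10-11, 100-1}

-0001, 00100, 10-11, 100-1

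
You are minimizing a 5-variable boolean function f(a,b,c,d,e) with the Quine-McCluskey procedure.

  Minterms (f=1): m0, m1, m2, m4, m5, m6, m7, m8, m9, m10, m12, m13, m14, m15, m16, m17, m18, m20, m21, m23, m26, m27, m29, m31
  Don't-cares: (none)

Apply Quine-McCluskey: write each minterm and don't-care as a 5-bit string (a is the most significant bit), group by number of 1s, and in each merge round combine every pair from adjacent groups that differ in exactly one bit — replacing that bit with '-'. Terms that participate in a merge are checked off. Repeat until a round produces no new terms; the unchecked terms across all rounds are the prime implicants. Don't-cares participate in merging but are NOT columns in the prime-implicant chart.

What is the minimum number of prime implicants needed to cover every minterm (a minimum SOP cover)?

6

Round 0: 00000✓ 00001✓ 00010✓ 00100✓ 00101✓ 00110✓ 00111✓ 01000✓ 01001✓ 01010✓ 01100✓ 01101✓ 01110✓ 01111✓ 10000✓ 10001✓ 10010✓ 10100✓ 10101✓ 10111✓ 11010✓ 11011✓ 11101✓ 11111✓
Round 1: -0000✓ -0001✓ -0010✓ -0100✓ -0101✓ -0111✓ -1010✓ -1101✓ -1111✓ 0-000✓ 0-001✓ 0-010✓ 0-100✓ 0-101✓ 0-110✓ 0-111✓ 00-00✓ 00-01✓ 00-10✓ 000-0✓ 0000-✓ 001-0✓ 001-1✓ 0010-✓ 0011-✓ 01-00✓ 01-01✓ 01-10✓ 010-0✓ 0100-✓ 011-0✓ 011-1✓ 0110-✓ 0111-✓ 1-010✓ 1-101✓ 1-111✓ 10-00✓ 10-01✓ 100-0✓ 1000-✓ 101-1✓ 1010-✓ 11-11 1101- 111-1✓
Round 2: --010 --101✓ --111✓ -0-00✓ -0-01✓ -00-0 -000-✓ -01-1✓ -010-✓ -11-1✓ 0--00✓ 0--01✓ 0--10✓ 0-0-0✓ 0-00-✓ 0-1-0✓ 0-1-1✓ 0-10-✓ 0-11-✓ 00--0✓ 00-0-✓ 001--✓ 01--0✓ 01-0-✓ 011--✓ 1-1-1✓ 10-0-✓
Round 3: --1-1 -0-0- 0---0 0--0- 0-1--
PIs = {--010, --1-1, -0-0-, -00-0, 0---0, 0--0-, 0-1--, 11-11, 1101-}
Coverage chart:
  m0: -0-0-,-00-0,0---0,0--0-
  m1: -0-0-,0--0-
  m2: --010,-00-0,0---0
  m4: -0-0-,0---0,0--0-,0-1--
  m5: --1-1,-0-0-,0--0-,0-1--
  m6: 0---0,0-1--
  m7: --1-1,0-1--
  m8: 0---0,0--0-
  m9: 0--0- ←essential
  m10: --010,0---0
  m12: 0---0,0--0-,0-1--
  m13: --1-1,0--0-,0-1--
  m14: 0---0,0-1--
  m15: --1-1,0-1--
  m16: -0-0-,-00-0
  m17: -0-0- ←essential
  m18: --010,-00-0
  m20: -0-0- ←essential
  m21: --1-1,-0-0-
  m23: --1-1 ←essential
  m26: --010,1101-
  m27: 11-11,1101-
  m29: --1-1 ←essential
  m31: --1-1,11-11
Essential: --1-1, -0-0-, 0--0-
Petrick residual → --010, 0---0, 11-11
Min cover (6 terms): c'de' + ce + b'd' + a'e' + a'd' + abde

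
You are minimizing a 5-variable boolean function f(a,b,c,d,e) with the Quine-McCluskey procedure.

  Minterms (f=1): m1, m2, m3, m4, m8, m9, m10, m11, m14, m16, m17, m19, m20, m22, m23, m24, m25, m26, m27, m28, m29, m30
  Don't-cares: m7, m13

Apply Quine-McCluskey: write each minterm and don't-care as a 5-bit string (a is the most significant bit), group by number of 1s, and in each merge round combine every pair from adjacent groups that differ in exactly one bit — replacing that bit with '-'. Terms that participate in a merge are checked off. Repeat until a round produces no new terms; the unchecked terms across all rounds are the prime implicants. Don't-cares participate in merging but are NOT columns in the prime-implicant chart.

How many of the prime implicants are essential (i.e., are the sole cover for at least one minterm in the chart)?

Round 0: 00001✓ 00010✓ 00011✓ 00100✓ 00111✓ 01000✓ 01001✓ 01010✓ 01011✓ 01101✓ 01110✓ 10000✓ 10001✓ 10011✓ 10100✓ 10110✓ 10111✓ 11000✓ 11001✓ 11010✓ 11011✓ 11100✓ 11101✓ 11110✓
Round 1: -0001✓ -0011✓ -0100 -0111✓ -1000✓ -1001✓ -1010✓ -1011✓ -1101✓ -1110✓ 0-001✓ 0-010✓ 0-011✓ 00-11✓ 000-1✓ 0001-✓ 01-01✓ 01-10✓ 010-0✓ 010-1✓ 0100-✓ 0101-✓ 1-000✓ 1-001✓ 1-011✓ 1-100✓ 1-110✓ 10-00✓ 10-11✓ 100-1✓ 1000-✓ 101-0✓ 1011- 11-00✓ 11-01✓ 11-10✓ 110-0✓ 110-1✓ 1100-✓ 1101-✓ 111-0✓ 1110-✓
Round 2: --001✓ --011✓ -0-11 -00-1✓ -1-01 -1-10 -10-0✓ -10-1✓ -100-✓ -101-✓ 0-0-1✓ 0-01- 010--✓ 1--00 1-0-1✓ 1-00- 1-1-0 11--0 11-0- 110--✓
Round 3: --0-1 -10--
PIs = {--0-1, -0-11, -0100, -1-01, -1-10, -10--, 0-01-, 1--00, 1-00-, 1-1-0, 1011-, 11--0, 11-0-}
Coverage chart:
  m1: --0-1 ←essential
  m2: 0-01- ←essential
  m3: --0-1,-0-11,0-01-
  m4: -0100 ←essential
  m8: -10-- ←essential
  m9: --0-1,-1-01,-10--
  m10: -1-10,-10--,0-01-
  m11: --0-1,-10--,0-01-
  m14: -1-10 ←essential
  m16: 1--00,1-00-
  m17: --0-1,1-00-
  m19: --0-1,-0-11
  m20: -0100,1--00,1-1-0
  m22: 1-1-0,1011-
  m23: -0-11,1011-
  m24: -10--,1--00,1-00-,11--0,11-0-
  m25: --0-1,-1-01,-10--,1-00-,11-0-
  m26: -1-10,-10--,11--0
  m27: --0-1,-10--
  m28: 1--00,1-1-0,11--0,11-0-
  m29: -1-01,11-0-
  m30: -1-10,1-1-0,11--0
Essential: --0-1, -0100, -1-10, -10--, 0-01-

5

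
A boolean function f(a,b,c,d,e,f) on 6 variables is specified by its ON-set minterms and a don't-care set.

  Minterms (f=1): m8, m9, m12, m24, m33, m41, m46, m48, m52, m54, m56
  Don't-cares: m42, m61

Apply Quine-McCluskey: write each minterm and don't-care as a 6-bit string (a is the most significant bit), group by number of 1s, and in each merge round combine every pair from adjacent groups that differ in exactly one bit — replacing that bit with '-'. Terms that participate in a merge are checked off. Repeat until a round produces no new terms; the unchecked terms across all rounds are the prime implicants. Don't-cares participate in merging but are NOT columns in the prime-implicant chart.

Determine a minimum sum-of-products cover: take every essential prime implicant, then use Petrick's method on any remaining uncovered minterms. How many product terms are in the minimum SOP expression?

7

[col 0] 001000*, 001001*, 001100*, 011000*, 100001*, 101001*, 101010*, 101110*, 110000*, 110100*, 110110*, 111000*, 111101
[col 1] -01001, -11000, 0-1000, 001-00, 00100-, 10-001, 101-10, 11-000, 110-00, 1101-0
Prime implicants: -01001, -11000, 0-1000, 001-00, 00100-, 10-001, 101-10, 11-000, 110-00, 1101-0, 111101
PI chart (minterm → PIs covering it):
  8 | 0-1000,001-00,00100-
  9 | -01001,00100-
  12 | 001-00  (sole → essential)
  24 | -11000,0-1000
  33 | 10-001  (sole → essential)
  41 | -01001,10-001
  46 | 101-10  (sole → essential)
  48 | 11-000,110-00
  52 | 110-00,1101-0
  54 | 1101-0  (sole → essential)
  56 | -11000,11-000
Essential prime implicants: 001-00, 10-001, 101-10, 1101-0
Petrick residual → -01001, -11000, 11-000
Minimum SOP uses 7 PIs: b'cd'e'f + bcd'e'f' + a'b'ce'f' + ab'd'e'f + ab'cef' + abd'e'f' + abc'df'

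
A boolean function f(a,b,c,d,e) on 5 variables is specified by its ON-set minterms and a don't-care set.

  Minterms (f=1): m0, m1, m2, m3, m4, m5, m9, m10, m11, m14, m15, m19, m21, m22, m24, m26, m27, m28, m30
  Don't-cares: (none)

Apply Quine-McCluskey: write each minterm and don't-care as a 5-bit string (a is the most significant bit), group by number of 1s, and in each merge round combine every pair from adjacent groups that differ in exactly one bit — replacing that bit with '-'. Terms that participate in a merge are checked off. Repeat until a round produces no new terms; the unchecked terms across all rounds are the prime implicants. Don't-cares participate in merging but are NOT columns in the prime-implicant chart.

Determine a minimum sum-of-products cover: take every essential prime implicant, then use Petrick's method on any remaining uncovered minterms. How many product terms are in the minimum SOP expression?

8

Round 0: 00000✓ 00001✓ 00010✓ 00011✓ 00100✓ 00101✓ 01001✓ 01010✓ 01011✓ 01110✓ 01111✓ 10011✓ 10101✓ 10110✓ 11000✓ 11010✓ 11011✓ 11100✓ 11110✓
Round 1: -0011✓ -0101 -1010✓ -1011✓ -1110✓ 0-001✓ 0-010✓ 0-011✓ 00-00✓ 00-01✓ 000-0✓ 000-1✓ 0000-✓ 0001-✓ 0010-✓ 01-10✓ 01-11✓ 010-1✓ 0101-✓ 0111-✓ 1-011✓ 1-110 11-00✓ 11-10✓ 110-0✓ 1101-✓ 111-0✓
Round 2: --011 -1-10 -101- 0-0-1 0-01- 00-0- 000-- 01-1- 11--0
PIs = {--011, -0101, -1-10, -101-, 0-0-1, 0-01-, 00-0-, 000--, 01-1-, 1-110, 11--0}
Coverage chart:
  m0: 00-0-,000--
  m1: 0-0-1,00-0-,000--
  m2: 0-01-,000--
  m3: --011,0-0-1,0-01-,000--
  m4: 00-0- ←essential
  m5: -0101,00-0-
  m9: 0-0-1 ←essential
  m10: -1-10,-101-,0-01-,01-1-
  m11: --011,-101-,0-0-1,0-01-,01-1-
  m14: -1-10,01-1-
  m15: 01-1- ←essential
  m19: --011 ←essential
  m21: -0101 ←essential
  m22: 1-110 ←essential
  m24: 11--0 ←essential
  m26: -1-10,-101-,11--0
  m27: --011,-101-
  m28: 11--0 ←essential
  m30: -1-10,1-110,11--0
Essential: --011, -0101, 0-0-1, 00-0-, 01-1-, 1-110, 11--0
Petrick residual → 0-01-
Min cover (8 terms): c'de + b'cd'e + a'c'e + a'c'd + a'b'd' + a'bd + acde' + abe'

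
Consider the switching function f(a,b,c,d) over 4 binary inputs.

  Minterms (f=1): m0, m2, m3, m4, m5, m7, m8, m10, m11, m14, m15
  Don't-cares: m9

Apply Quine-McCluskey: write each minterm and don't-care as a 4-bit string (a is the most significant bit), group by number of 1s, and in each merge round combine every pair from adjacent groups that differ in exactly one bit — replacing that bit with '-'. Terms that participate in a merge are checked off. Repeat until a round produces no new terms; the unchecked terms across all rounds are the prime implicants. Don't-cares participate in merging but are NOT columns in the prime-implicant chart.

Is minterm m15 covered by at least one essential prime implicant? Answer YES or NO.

YES

Round 0: 0000✓ 0010✓ 0011✓ 0100✓ 0101✓ 0111✓ 1000✓ 1001✓ 1010✓ 1011✓ 1110✓ 1111✓
Round 1: -000✓ -010✓ -011✓ -111✓ 0-00 0-11✓ 00-0✓ 001-✓ 01-1 010- 1-10✓ 1-11✓ 10-0✓ 10-1✓ 100-✓ 101-✓ 111-✓
Round 2: --11 -0-0 -01- 1-1- 10--
PIs = {--11, -0-0, -01-, 0-00, 01-1, 010-, 1-1-, 10--}
Coverage chart:
  m0: -0-0,0-00
  m2: -0-0,-01-
  m3: --11,-01-
  m4: 0-00,010-
  m5: 01-1,010-
  m7: --11,01-1
  m8: -0-0,10--
  m10: -0-0,-01-,1-1-,10--
  m11: --11,-01-,1-1-,10--
  m14: 1-1- ←essential
  m15: --11,1-1-
Essential: 1-1-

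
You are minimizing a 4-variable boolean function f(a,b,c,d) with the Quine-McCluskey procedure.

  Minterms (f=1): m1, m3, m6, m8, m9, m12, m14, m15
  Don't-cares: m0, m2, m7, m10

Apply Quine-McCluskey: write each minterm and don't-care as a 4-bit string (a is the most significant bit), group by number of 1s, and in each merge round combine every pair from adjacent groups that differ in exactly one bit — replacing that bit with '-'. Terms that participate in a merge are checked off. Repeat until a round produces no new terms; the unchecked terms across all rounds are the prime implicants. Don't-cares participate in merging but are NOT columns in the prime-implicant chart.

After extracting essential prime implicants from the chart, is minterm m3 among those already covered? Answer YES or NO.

NO

[col 0] 0000*, 0001*, 0010*, 0011*, 0110*, 0111*, 1000*, 1001*, 1010*, 1100*, 1110*, 1111*
[col 1] -000*, -001*, -010*, -110*, -111*, 0-10*, 0-11*, 00-0*, 00-1*, 000-*, 001-*, 011-*, 1-00*, 1-10*, 10-0*, 100-*, 11-0*, 111-*
[col 2] --10, -0-0, -00-, -11-, 0-1-, 00--, 1--0
Prime implicants: --10, -0-0, -00-, -11-, 0-1-, 00--, 1--0
PI chart (minterm → PIs covering it):
  1 | -00-,00--
  3 | 0-1-,00--
  6 | --10,-11-,0-1-
  8 | -0-0,-00-,1--0
  9 | -00-  (sole → essential)
  12 | 1--0  (sole → essential)
  14 | --10,-11-,1--0
  15 | -11-  (sole → essential)
Essential prime implicants: -00-, -11-, 1--0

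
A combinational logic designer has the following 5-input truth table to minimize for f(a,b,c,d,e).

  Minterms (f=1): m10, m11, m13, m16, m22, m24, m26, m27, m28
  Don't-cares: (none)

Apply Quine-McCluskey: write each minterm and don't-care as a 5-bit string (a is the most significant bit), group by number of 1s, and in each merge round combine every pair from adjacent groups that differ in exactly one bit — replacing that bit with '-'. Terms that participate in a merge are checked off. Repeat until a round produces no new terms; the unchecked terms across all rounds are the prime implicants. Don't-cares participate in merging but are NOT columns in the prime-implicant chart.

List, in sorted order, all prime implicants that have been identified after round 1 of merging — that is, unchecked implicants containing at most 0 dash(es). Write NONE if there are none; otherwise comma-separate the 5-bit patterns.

01101, 10110

size-2^0 implicants → 01010(✓)  01011(✓)  01101  10000(✓)  10110  11000(✓)  11010(✓)  11011(✓)  11100(✓)
size-2^1 implicants → -1010(✓)  -1011(✓)  0101-(✓)  1-000  11-00  110-0  1101-(✓)
size-2^2 implicants → -101-
Unchecked terms (primes): -101-, 01101, 1-000, 10110, 11-00, 110-0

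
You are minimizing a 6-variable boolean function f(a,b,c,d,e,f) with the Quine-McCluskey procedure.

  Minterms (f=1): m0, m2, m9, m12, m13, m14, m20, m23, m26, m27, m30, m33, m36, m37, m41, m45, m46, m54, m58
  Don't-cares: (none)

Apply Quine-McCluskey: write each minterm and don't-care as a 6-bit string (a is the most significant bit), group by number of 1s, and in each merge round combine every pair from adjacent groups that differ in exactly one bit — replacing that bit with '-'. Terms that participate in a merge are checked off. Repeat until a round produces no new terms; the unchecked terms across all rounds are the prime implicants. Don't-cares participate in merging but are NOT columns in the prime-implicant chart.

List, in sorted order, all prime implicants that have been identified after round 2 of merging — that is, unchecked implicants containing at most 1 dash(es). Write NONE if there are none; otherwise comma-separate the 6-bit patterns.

-01110, -11010, 0-1110, 0000-0, 0011-0, 00110-, 010100, 010111, 011-10, 01101-, 10010-, 110110

[col 0] 000000*, 000010*, 001001*, 001100*, 001101*, 001110*, 010100, 010111, 011010*, 011011*, 011110*, 100001*, 100100*, 100101*, 101001*, 101101*, 101110*, 110110, 111010*
[col 1] -01001*, -01101*, -01110, -11010, 0-1110, 0000-0, 001-01*, 0011-0, 00110-, 011-10, 01101-, 10-001*, 10-101*, 100-01*, 10010-, 101-01*
[col 2] -01-01, 10--01
Prime implicants: -01-01, -01110, -11010, 0-1110, 0000-0, 0011-0, 00110-, 010100, 010111, 011-10, 01101-, 10--01, 10010-, 110110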